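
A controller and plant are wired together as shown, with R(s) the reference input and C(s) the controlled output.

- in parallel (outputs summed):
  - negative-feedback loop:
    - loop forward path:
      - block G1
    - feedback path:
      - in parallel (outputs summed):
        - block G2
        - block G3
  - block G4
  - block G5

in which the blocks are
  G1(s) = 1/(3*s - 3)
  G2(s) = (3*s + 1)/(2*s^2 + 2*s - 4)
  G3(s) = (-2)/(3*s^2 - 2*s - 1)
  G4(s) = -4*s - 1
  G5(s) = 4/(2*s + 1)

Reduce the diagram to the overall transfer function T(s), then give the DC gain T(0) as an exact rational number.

Reducing step by step:

1. add G2, G3 (parallel): (9*s^2 + 2*s - 7)/(6*s^3 + 8*s^2 - 10*s - 4)
2. close the feedback loop around G1, (G2+G3): (6*s^3 + 8*s^2 - 10*s - 4)/(18*s^4 + 6*s^3 - 45*s^2 + 20*s + 5)
3. combine [G1/(1+G1*(G2+G3))], G4, G5 in parallel: (-144*s^6 - 156*s^5 + 390*s^4 + 150*s^3 - 307*s^2 + 12*s + 11)/(36*s^5 + 30*s^4 - 84*s^3 - 5*s^2 + 30*s + 5)
Step 3 gives the overall T(s). Then T(0) = 11/5.

Answer: 11/5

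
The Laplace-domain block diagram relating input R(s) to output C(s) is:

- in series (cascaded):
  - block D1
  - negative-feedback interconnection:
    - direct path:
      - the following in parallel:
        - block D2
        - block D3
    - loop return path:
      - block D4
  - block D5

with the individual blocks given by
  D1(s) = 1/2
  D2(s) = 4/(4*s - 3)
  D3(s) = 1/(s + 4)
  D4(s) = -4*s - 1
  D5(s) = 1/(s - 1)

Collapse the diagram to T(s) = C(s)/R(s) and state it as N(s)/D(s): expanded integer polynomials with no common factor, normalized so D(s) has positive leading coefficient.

Reducing step by step:

(1) add D2, D3 (parallel) gives (8*s + 13)/(4*s^2 + 13*s - 12)
(2) apply the feedback formula to (D2+D3), D4 gives (-8*s - 13)/(28*s^2 + 47*s + 25)
(3) cascade D1, [(D2+D3)/(1+(D2+D3)*D4)], D5; the result is T(s) itself (integer coefficients, no common factor, positive leading denominator coefficient)

Answer: (-8*s - 13)/(56*s^3 + 38*s^2 - 44*s - 50)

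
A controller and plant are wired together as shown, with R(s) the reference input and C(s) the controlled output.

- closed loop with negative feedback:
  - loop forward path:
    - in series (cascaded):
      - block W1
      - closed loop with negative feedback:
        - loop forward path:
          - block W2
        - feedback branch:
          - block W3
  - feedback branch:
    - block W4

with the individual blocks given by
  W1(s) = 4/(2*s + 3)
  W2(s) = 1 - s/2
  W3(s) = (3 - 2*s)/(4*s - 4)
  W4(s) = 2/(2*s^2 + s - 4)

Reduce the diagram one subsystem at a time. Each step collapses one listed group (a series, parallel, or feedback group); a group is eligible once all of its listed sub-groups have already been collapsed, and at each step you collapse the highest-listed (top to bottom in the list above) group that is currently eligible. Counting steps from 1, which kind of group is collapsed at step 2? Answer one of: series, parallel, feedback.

Reducing step by step:

[1] apply the feedback formula to W2, W3
[2] reduce the series chain W1, [W2/(1+W2*W3)]
[3] collapse the loop ((W1*[W2/(1+W2*W3)]) forward, W4 return)
At step 2 the group reduced is series.

Answer: series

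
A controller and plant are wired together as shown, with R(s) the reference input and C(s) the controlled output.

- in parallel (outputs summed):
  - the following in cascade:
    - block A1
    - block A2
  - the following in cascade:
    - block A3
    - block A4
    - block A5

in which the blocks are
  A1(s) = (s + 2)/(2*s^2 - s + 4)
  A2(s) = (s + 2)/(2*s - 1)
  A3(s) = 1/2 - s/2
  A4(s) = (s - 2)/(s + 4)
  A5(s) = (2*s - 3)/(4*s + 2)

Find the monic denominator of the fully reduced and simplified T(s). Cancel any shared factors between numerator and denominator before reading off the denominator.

(1) multiply A1, A2 (series) -> (s^2 + 4*s + 4)/(4*s^3 - 4*s^2 + 9*s - 4)
(2) multiply A3, A4, A5 (series) -> (-2*s^3 + 9*s^2 - 13*s + 6)/(8*s^2 + 36*s + 16)
(3) reduce the parallel group (A1*A2), (A3*A4*A5) -> (-8*s^6 + 44*s^5 - 98*s^4 + 233*s^3 + 15*s^2 + 314*s + 40)/(32*s^5 + 112*s^4 - 8*s^3 + 228*s^2 - 64)
That last expression is T(s), already simplified. Scaling its denominator by 1/32 (the reciprocal of the leading coefficient) yields the monic denominator.

Answer: s^5 + 7*s^4/2 - s^3/4 + 57*s^2/8 - 2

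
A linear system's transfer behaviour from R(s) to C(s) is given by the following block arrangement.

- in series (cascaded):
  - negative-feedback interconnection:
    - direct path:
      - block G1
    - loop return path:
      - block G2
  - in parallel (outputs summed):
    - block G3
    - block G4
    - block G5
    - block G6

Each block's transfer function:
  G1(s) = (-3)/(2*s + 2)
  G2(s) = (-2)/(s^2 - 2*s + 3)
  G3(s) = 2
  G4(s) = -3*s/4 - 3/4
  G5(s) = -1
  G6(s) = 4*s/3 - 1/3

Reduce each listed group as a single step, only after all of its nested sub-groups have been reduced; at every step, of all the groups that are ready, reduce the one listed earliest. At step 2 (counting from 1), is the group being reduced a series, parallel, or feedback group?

The answer is parallel.

Reasoning:
Step 1. reduce the feedback loop with forward G1 and return G2
Step 2. parallel reduction of G3, G4, G5, G6
Step 3. reduce the series chain [G1/(1+G1*G2)], (G3+G4+G5+G6)
So the answer for step 2 is parallel.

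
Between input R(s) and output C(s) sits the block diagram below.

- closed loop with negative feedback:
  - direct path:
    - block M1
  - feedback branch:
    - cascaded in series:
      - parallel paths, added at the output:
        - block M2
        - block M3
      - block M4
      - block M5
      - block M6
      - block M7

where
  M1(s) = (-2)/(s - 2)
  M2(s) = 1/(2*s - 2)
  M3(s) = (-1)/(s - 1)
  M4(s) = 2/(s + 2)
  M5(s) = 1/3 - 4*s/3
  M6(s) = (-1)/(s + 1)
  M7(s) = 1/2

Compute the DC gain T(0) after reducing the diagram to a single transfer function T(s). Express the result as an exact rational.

1. combine M2, M3 in parallel, giving (-1)/(2*s - 2)
2. reduce the series chain (M2+M3), M4, M5, M6, M7, giving (1 - 4*s)/(6*s^3 + 12*s^2 - 6*s - 12)
3. feedback reduction of M1, ((M2+M3)*M4*M5*M6*M7), giving (-6*s^3 - 12*s^2 + 6*s + 12)/(3*s^4 - 15*s^2 + 4*s + 11)
That last expression is T(s); at s = 0 only the constant terms survive, so T(0) = 12/11.

Answer: 12/11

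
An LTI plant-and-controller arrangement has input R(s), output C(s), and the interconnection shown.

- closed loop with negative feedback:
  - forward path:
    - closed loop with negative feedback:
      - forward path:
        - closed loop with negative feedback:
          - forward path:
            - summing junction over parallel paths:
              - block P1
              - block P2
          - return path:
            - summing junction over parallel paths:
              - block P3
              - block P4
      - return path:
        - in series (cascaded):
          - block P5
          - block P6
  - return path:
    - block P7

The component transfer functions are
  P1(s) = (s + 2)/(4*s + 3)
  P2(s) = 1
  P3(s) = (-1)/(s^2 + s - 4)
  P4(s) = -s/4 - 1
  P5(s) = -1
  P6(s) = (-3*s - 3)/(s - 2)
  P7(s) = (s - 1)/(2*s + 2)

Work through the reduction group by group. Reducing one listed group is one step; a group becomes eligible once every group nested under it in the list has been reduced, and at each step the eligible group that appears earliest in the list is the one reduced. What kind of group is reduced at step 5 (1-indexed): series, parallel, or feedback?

Step 1. reduce the parallel group P1, P2
Step 2. combine P3, P4 in parallel
Step 3. feedback reduction of (P1+P2), (P3+P4)
Step 4. reduce the series chain P5, P6
Step 5. close the feedback loop around [(P1+P2)/(1+(P1+P2)*(P3+P4))], (P5*P6)
Step 6. collapse the loop ([[(P1+P2)/(1+(P1+P2)*(P3+P4))]/(1+[(P1+P2)/(1+(P1+P2)*(P3+P4))]*(P5*P6))] forward, P7 return)
Step 5: feedback.

Therefore the answer is feedback.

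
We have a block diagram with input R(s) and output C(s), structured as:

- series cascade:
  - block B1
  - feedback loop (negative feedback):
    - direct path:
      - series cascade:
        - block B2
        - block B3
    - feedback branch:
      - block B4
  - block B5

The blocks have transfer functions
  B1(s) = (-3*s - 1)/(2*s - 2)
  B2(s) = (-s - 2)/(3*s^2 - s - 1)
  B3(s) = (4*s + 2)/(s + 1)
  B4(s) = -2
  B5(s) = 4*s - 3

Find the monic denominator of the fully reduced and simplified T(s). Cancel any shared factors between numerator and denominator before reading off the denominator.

Answer: s^4 + 7*s^3/3 + 8*s^2/3 - 11*s/3 - 7/3

Working:
Step 1: series reduction of B2, B3 = (-4*s^2 - 10*s - 4)/(3*s^3 + 2*s^2 - 2*s - 1)
Step 2: feedback reduction of (B2*B3), B4 = (-4*s^2 - 10*s - 4)/(3*s^3 + 10*s^2 + 18*s + 7)
Step 3: multiply B1, [(B2*B3)/(1+(B2*B3)*B4)], B5 (series) = (24*s^4 + 50*s^3 - 7*s^2 - 25*s - 6)/(3*s^4 + 7*s^3 + 8*s^2 - 11*s - 7)
Step 3 gives the fully reduced T(s), with no common factor left to cancel. The denominator's leading coefficient is 3, so divide each of its coefficients by 3 to get the monic form.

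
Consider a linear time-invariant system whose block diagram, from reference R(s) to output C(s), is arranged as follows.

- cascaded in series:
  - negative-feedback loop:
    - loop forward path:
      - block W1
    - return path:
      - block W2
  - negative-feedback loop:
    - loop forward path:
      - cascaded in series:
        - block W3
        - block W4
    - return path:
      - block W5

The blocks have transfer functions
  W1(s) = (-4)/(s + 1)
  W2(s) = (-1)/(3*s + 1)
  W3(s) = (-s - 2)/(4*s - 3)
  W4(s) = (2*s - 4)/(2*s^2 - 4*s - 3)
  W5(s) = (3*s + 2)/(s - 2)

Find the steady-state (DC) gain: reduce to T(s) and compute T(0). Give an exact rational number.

Answer: -32/5

Working:
Step 1. reduce the feedback loop with forward W1 and return W2 gives (-12*s - 4)/(3*s^2 + 4*s + 5)
Step 2. multiply W3, W4 (series) gives (8 - 2*s^2)/(8*s^3 - 22*s^2 + 9)
Step 3. apply the feedback formula to (W3*W4), W5 gives (8 - 2*s^2)/(8*s^3 - 28*s^2 - 16*s + 1)
Step 4. cascade [W1/(1+W1*W2)], [(W3*W4)/(1+(W3*W4)*W5)] gives (24*s^3 + 8*s^2 - 96*s - 32)/(24*s^5 - 52*s^4 - 120*s^3 - 201*s^2 - 76*s + 5)
Evaluating the step-4 result (the overall T(s)) at s = 0 gives T(0) = -32/5.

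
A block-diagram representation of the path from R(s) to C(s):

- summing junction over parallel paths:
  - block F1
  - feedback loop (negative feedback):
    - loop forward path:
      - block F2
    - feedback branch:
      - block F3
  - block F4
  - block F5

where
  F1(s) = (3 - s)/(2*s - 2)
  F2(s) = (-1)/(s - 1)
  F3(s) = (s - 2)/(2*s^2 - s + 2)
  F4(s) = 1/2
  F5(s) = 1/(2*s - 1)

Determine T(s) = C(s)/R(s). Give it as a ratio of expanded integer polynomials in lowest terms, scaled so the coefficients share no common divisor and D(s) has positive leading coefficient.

Answer: (2*s^4 - 5*s^3 + 3*s^2 + 3*s - 2)/(4*s^5 - 12*s^4 + 15*s^3 - 9*s^2 + 2*s)

Working:
Step 1. apply the feedback formula to F2, F3 = (-2*s^2 + s - 2)/(2*s^3 - 3*s^2 + 2*s)
Step 2. reduce the parallel group F1, [F2/(1+F2*F3)], F4, F5: this yields T(s), and no further normalization is needed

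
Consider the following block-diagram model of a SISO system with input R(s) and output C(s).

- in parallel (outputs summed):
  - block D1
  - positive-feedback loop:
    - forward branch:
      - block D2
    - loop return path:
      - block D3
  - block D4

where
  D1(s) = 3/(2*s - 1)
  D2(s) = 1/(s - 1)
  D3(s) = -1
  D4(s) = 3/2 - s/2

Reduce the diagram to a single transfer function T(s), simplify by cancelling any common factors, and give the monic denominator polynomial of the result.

Step 1 - reduce the feedback loop with forward D2 and return D3; result 1/s
Step 2 - combine D1, [D2/(1-D2*D3)], D4 in parallel; result (-2*s^3 + 7*s^2 + 7*s - 2)/(4*s^2 - 2*s)
Step 2 gives the fully reduced T(s), with no common factor left to cancel. The denominator's leading coefficient is 4, so divide each of its coefficients by 4 to get the monic form.

Final answer: s^2 - s/2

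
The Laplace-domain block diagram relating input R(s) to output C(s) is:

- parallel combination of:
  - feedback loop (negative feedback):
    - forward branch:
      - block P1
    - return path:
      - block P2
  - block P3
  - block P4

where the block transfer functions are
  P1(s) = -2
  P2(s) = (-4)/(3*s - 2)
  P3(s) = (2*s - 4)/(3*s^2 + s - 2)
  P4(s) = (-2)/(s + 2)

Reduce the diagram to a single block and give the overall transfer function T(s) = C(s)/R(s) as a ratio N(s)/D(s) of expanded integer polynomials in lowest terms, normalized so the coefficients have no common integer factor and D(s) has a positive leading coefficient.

Step 1: reduce the feedback loop with forward P1 and return P2 -> (4 - 6*s)/(3*s + 6)
Step 2: reduce the parallel group [P1/(1+P1*P2)], P3, P4, which is the overall transfer function T(s) = C(s)/R(s) in lowest terms

Final answer: (-18*s^3 - 6*s^2 + 10*s - 20)/(9*s^3 + 21*s^2 - 12)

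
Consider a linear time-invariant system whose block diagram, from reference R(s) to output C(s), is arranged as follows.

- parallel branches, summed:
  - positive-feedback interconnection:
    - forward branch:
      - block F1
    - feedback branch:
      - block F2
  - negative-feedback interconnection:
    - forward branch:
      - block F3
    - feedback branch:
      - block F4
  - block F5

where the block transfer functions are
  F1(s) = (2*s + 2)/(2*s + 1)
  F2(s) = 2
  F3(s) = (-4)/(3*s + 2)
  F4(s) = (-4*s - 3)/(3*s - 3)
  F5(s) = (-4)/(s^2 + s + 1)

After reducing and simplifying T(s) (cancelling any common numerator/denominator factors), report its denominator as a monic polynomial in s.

The answer is s^5 + 71*s^4/18 + 61*s^3/9 + 61*s^2/9 + 23*s/6 + 1.

Reasoning:
Step 1 - reduce the feedback loop with forward F1 and return F2, giving (-2*s - 2)/(2*s + 3)
Step 2 - reduce the feedback loop with forward F3 and return F4, giving (12 - 12*s)/(9*s^2 + 13*s + 6)
Step 3 - sum the parallel branches [F1/(1-F1*F2)], [F3/(1+F3*F4)], F5, giving (-18*s^5 - 86*s^4 - 208*s^3 - 306*s^2 - 230*s - 48)/(18*s^5 + 71*s^4 + 122*s^3 + 122*s^2 + 69*s + 18)
No further cancellation is possible in the step-3 result, so that is T(s). Its denominator becomes monic after dividing by the leading coefficient 18.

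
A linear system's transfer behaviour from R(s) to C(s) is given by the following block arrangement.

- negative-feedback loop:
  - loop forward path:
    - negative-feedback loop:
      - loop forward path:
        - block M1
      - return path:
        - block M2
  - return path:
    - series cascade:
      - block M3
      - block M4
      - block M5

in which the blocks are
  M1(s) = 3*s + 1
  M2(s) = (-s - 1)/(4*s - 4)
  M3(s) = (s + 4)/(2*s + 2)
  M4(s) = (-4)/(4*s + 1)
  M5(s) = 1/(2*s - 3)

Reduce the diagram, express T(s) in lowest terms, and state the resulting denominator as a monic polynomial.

1. reduce the feedback loop with forward M1 and return M2 gives (-12*s^2 + 8*s + 4)/(3*s^2 + 5)
2. multiply M3, M4, M5 (series) gives (-2*s - 8)/(8*s^3 - 2*s^2 - 13*s - 3)
3. feedback reduction of [M1/(1+M1*M2)], (M3*M4*M5) gives (-96*s^5 + 88*s^4 + 172*s^3 - 76*s^2 - 76*s - 12)/(24*s^5 - 6*s^4 + 25*s^3 + 61*s^2 - 137*s - 47)
The result of step 3 is T(s) in lowest terms. Its denominator has leading coefficient 24; dividing the denominator through by 24 makes it monic.

Final answer: s^5 - s^4/4 + 25*s^3/24 + 61*s^2/24 - 137*s/24 - 47/24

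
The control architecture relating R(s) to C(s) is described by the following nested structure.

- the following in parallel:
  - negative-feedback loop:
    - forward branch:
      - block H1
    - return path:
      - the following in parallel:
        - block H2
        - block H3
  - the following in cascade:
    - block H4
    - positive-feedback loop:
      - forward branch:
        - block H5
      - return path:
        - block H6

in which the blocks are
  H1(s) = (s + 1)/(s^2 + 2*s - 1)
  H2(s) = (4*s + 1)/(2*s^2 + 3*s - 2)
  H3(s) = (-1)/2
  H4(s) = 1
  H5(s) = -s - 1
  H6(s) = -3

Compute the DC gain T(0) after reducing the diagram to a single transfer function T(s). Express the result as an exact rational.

Answer: 0

Working:
Step 1. parallel reduction of H2, H3 gives (-2*s^2 + 5*s + 4)/(4*s^2 + 6*s - 4)
Step 2. reduce the feedback loop with forward H1 and return (H2+H3) gives (4*s^3 + 10*s^2 + 2*s - 4)/(4*s^4 + 12*s^3 + 7*s^2 - 5*s + 8)
Step 3. feedback reduction of H5, H6 gives (s + 1)/(3*s + 2)
Step 4. reduce the series chain H4, [H5/(1-H5*H6)] gives (s + 1)/(3*s + 2)
Step 5. reduce the parallel group [H1/(1+H1*(H2+H3))], (H4*[H5/(1-H5*H6)]) gives (4*s^5 + 28*s^4 + 57*s^3 + 28*s^2 - 5*s)/(12*s^5 + 44*s^4 + 45*s^3 - s^2 + 14*s + 16)
Evaluating the step-5 result (the overall T(s)) at s = 0 gives T(0) = 0/16 = 0.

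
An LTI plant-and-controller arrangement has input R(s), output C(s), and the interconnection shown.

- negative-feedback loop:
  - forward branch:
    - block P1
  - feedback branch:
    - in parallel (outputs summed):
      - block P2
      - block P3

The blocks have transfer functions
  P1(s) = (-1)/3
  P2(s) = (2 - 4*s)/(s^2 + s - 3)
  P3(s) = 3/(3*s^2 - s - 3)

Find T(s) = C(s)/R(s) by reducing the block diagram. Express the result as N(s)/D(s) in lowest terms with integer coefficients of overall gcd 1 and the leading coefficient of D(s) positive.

The answer is (-3*s^4 - 2*s^3 + 13*s^2 - 9)/(9*s^4 + 18*s^3 - 52*s^2 - 13*s + 42).

Reasoning:
Step 1: sum the parallel branches P2, P3: (-12*s^3 + 13*s^2 + 13*s - 15)/(3*s^4 + 2*s^3 - 13*s^2 + 9)
Step 2: feedback reduction of P1, (P2+P3), which is the overall transfer function T(s) = C(s)/R(s) in lowest terms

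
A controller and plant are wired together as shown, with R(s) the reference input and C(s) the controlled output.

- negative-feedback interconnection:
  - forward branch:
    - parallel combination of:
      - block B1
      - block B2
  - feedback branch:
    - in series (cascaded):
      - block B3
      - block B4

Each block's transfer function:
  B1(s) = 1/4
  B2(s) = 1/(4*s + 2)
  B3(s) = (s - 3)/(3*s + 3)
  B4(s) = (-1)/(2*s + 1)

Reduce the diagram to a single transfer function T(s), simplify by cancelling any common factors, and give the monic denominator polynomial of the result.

Reducing step by step:

Step 1 - sum the parallel branches B1, B2 -> (2*s + 3)/(8*s + 4)
Step 2 - series reduction of B3, B4 -> (3 - s)/(6*s^2 + 9*s + 3)
Step 3 - close the feedback loop around (B1+B2), (B3*B4) -> (12*s^3 + 36*s^2 + 33*s + 9)/(48*s^3 + 94*s^2 + 63*s + 21)
No further cancellation is possible in the step-3 result, so that is T(s). Its denominator becomes monic after dividing by the leading coefficient 48.

Answer: s^3 + 47*s^2/24 + 21*s/16 + 7/16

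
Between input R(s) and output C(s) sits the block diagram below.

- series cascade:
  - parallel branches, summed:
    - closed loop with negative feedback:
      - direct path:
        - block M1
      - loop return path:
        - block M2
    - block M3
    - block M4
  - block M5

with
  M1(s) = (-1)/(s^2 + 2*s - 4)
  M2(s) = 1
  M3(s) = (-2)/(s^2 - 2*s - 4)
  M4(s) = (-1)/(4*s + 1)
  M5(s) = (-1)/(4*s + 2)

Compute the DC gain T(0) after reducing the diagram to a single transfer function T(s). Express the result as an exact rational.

The answer is 3/20.

Reasoning:
1. collapse the loop (M1 forward, M2 return) gives (-1)/(s^2 + 2*s - 5)
2. parallel reduction of [M1/(1+M1*M2)], M3, M4 gives (-s^4 - 12*s^3 + 2*s^2 + 52*s - 6)/(4*s^5 + s^4 - 52*s^3 - 5*s^2 + 82*s + 20)
3. reduce the series chain ([M1/(1+M1*M2)]+M3+M4), M5 gives (s^4 + 12*s^3 - 2*s^2 - 52*s + 6)/(16*s^6 + 12*s^5 - 206*s^4 - 124*s^3 + 318*s^2 + 244*s + 40)
Step 3 gives the overall T(s). Then T(0) = 6/40 = 3/20.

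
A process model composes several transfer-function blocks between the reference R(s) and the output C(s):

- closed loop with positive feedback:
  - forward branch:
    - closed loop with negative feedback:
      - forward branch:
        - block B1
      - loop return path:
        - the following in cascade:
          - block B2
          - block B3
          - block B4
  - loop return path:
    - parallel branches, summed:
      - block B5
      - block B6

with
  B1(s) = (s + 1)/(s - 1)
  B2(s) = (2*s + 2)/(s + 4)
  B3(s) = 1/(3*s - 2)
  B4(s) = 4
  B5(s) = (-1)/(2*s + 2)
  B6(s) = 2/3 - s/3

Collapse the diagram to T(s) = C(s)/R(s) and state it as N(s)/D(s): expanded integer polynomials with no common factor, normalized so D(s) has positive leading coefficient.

1. reduce the series chain B2, B3, B4 -> (8*s + 8)/(3*s^2 + 10*s - 8)
2. collapse the loop (B1 forward, (B2*B3*B4) return) -> (3*s^3 + 13*s^2 + 2*s - 8)/(3*s^3 + 15*s^2 - 2*s + 16)
3. sum the parallel branches B5, B6 -> (-2*s^2 + 2*s + 1)/(6*s + 6)
4. feedback reduction of [B1/(1+B1*(B2*B3*B4))], (B5+B6), giving the overall T(s)

Therefore the answer is (18*s^3 + 78*s^2 + 12*s - 48)/(6*s^4 + 32*s^3 + 51*s^2 - 6*s + 104).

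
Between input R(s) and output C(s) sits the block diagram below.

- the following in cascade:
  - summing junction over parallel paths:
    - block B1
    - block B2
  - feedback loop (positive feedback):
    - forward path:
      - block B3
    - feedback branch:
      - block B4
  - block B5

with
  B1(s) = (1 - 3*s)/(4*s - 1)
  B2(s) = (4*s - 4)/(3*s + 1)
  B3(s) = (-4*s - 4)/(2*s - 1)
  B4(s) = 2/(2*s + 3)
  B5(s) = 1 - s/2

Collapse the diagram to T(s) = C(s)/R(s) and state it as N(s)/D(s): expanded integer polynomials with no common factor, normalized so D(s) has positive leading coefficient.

Answer: (28*s^5 - 66*s^4 - 118*s^3 + 206*s^2 + 170*s - 60)/(48*s^4 + 148*s^3 + 68*s^2 - 7*s - 5)

Working:
Step 1 - sum the parallel branches B1, B2 -> (7*s^2 - 20*s + 5)/(12*s^2 + s - 1)
Step 2 - feedback reduction of B3, B4 -> (-8*s^2 - 20*s - 12)/(4*s^2 + 12*s + 5)
Step 3 - cascade (B1+B2), [B3/(1-B3*B4)], B5 - this is the overall T(s), already in the required normalized form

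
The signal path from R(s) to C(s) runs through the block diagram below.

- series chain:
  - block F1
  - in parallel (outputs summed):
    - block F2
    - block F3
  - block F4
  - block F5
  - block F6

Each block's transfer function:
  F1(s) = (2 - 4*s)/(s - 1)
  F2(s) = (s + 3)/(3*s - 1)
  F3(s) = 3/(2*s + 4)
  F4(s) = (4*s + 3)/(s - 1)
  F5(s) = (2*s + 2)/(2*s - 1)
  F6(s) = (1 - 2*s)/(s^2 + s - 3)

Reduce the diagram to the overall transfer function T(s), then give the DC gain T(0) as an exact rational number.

Reducing step by step:

[1] reduce the parallel group F2, F3 gives (2*s^2 + 19*s + 9)/(6*s^2 + 10*s - 4)
[2] multiply F1, (F2+F3), F4, F5, F6 (series) gives (32*s^5 + 344*s^4 + 520*s^3 + 130*s^2 - 132*s - 54)/(3*s^6 + 2*s^5 - 19*s^4 + 3*s^3 + 34*s^2 - 29*s + 6)
Evaluating the step-2 result (the overall T(s)) at s = 0 gives T(0) = -54/6 = -9.

Answer: -9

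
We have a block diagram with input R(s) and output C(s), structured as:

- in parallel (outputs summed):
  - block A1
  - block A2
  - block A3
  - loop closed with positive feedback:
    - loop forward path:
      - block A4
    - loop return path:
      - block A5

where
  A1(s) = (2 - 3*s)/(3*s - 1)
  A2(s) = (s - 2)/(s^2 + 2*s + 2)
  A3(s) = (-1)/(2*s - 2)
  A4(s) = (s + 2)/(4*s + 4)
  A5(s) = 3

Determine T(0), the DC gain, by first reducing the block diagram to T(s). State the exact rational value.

1. reduce the feedback loop with forward A4 and return A5 = (s + 2)/(s - 2)
2. combine A1, A2, A3, [A4/(1-A4*A5)] in parallel = (29*s^4 - 17*s^3 + 52*s^2 - 82*s + 28)/(6*s^5 - 8*s^4 - 10*s^3 - 8*s^2 + 28*s - 8)
Step 2 gives the overall T(s). Then T(0) = 28/(-8) = -7/2.

Final answer: -7/2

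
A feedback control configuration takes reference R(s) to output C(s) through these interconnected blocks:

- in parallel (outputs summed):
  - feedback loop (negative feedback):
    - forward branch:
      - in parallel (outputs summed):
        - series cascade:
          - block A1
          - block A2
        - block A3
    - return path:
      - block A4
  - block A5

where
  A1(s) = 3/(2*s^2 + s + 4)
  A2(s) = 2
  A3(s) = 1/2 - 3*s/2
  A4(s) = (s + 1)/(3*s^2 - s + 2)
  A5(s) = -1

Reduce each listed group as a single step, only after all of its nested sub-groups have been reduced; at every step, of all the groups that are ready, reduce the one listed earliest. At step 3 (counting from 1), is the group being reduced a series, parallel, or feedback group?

(1) reduce the series chain A1, A2
(2) parallel reduction of (A1*A2), A3
(3) feedback reduction of ((A1*A2)+A3), A4
(4) sum the parallel branches [((A1*A2)+A3)/(1+((A1*A2)+A3)*A4)], A5
The group at step 3 is a feedback group.

Hence the answer: feedback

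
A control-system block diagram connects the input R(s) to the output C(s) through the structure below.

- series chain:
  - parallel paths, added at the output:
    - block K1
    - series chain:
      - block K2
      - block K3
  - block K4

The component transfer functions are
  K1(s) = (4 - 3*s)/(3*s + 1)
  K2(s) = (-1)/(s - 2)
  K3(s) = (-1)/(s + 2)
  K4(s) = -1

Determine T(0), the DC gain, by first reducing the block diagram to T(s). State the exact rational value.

The answer is -15/4.

Reasoning:
[1] combine K2, K3 in series, giving 1/(s^2 - 4)
[2] reduce the parallel group K1, (K2*K3), giving (-3*s^3 + 4*s^2 + 15*s - 15)/(3*s^3 + s^2 - 12*s - 4)
[3] combine (K1+(K2*K3)), K4 in series, giving (3*s^3 - 4*s^2 - 15*s + 15)/(3*s^3 + s^2 - 12*s - 4)
Step 3 gives the overall T(s). Then T(0) = 15/(-4) = -15/4.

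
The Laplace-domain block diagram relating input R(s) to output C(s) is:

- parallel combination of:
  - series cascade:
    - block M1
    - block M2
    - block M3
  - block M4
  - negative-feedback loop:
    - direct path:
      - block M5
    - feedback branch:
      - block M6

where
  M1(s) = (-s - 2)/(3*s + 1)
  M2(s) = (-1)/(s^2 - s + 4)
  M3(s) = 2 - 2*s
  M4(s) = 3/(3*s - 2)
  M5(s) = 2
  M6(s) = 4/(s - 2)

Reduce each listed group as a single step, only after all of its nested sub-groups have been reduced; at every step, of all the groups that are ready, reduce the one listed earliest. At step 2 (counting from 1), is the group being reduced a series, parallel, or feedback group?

Answer: feedback

Working:
(1) cascade M1, M2, M3
(2) collapse the loop (M5 forward, M6 return)
(3) combine (M1*M2*M3), M4, [M5/(1+M5*M6)] in parallel
Step 2: feedback.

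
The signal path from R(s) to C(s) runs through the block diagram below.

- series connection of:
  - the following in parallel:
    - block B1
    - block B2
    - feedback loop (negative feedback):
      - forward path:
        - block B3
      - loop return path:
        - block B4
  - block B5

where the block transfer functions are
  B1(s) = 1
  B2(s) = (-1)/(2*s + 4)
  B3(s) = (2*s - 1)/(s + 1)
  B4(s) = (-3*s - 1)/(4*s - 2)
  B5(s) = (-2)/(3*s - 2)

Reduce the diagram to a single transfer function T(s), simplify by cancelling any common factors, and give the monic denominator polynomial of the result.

[1] reduce the feedback loop with forward B3 and return B4, giving (2 - 4*s)/(s - 1)
[2] add B1, B2, [B3/(1+B3*B4)] (parallel), giving (-6*s^2 - 11*s + 5)/(2*s^2 + 2*s - 4)
[3] cascade (B1+B2+[B3/(1+B3*B4)]), B5, giving (6*s^2 + 11*s - 5)/(3*s^3 + s^2 - 8*s + 4)
The result of step 3 is T(s) in lowest terms. Its denominator has leading coefficient 3; dividing the denominator through by 3 makes it monic.

Hence the answer: s^3 + s^2/3 - 8*s/3 + 4/3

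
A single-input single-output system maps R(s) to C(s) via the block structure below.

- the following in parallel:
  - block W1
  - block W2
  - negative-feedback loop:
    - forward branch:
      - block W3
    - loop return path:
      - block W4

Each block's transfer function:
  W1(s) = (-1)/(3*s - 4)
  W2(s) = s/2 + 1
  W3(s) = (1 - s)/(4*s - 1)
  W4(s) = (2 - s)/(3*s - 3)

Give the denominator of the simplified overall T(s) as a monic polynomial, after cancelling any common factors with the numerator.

Step 1. feedback reduction of W3, W4 = (3 - 3*s)/(13*s - 5)
Step 2. reduce the parallel group W1, W2, [W3/(1+W3*W4)] = (39*s^3 - 7*s^2 - 98*s + 26)/(78*s^2 - 134*s + 40)
That last expression is T(s), already simplified. Scaling its denominator by 1/78 (the reciprocal of the leading coefficient) yields the monic denominator.

Final answer: s^2 - 67*s/39 + 20/39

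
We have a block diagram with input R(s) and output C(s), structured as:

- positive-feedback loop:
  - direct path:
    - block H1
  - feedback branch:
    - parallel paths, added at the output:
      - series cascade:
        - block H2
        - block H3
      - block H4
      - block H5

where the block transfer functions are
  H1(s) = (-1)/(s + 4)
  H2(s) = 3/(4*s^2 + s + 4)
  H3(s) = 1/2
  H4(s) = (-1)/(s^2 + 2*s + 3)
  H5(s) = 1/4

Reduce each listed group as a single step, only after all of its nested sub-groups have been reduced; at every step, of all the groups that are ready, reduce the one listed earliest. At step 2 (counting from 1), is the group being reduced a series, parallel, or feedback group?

Reducing step by step:

Step 1: multiply H2, H3 (series)
Step 2: add (H2*H3), H4, H5 (parallel)
Step 3: close the feedback loop around H1, ((H2*H3)+H4+H5)
Step 2: parallel.

Answer: parallel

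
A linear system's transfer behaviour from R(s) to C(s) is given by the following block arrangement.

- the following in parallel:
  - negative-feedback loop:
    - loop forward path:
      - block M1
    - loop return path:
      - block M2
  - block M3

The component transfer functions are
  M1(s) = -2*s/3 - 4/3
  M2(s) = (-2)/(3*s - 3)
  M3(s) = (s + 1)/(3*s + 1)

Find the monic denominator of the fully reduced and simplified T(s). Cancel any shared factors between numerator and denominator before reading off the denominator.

Answer: s^2 + 10*s/39 - 1/39

Working:
(1) close the feedback loop around M1, M2: (-6*s^2 - 6*s + 12)/(13*s - 1)
(2) add [M1/(1+M1*M2)], M3 (parallel): (-18*s^3 - 11*s^2 + 42*s + 11)/(39*s^2 + 10*s - 1)
That last expression is T(s), already simplified. Scaling its denominator by 1/39 (the reciprocal of the leading coefficient) yields the monic denominator.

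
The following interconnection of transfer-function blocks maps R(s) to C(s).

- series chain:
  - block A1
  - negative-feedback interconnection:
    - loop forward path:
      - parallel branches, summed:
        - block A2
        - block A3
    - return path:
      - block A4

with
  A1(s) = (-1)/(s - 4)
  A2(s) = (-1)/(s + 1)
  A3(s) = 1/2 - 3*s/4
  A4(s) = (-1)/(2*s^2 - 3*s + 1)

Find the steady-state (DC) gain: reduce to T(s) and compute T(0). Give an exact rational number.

1. parallel reduction of A2, A3 -> (-3*s^2 - s - 2)/(4*s + 4)
2. reduce the feedback loop with forward (A2+A3) and return A4 -> (-6*s^4 + 7*s^3 - 4*s^2 + 5*s - 2)/(8*s^3 - s^2 - 7*s + 6)
3. combine A1, [(A2+A3)/(1+(A2+A3)*A4)] in series -> (6*s^4 - 7*s^3 + 4*s^2 - 5*s + 2)/(8*s^4 - 33*s^3 - 3*s^2 + 34*s - 24)
The step-3 result is T(s). Setting s = 0: T(0) = 2/(-24) = -1/12.

Therefore the answer is -1/12.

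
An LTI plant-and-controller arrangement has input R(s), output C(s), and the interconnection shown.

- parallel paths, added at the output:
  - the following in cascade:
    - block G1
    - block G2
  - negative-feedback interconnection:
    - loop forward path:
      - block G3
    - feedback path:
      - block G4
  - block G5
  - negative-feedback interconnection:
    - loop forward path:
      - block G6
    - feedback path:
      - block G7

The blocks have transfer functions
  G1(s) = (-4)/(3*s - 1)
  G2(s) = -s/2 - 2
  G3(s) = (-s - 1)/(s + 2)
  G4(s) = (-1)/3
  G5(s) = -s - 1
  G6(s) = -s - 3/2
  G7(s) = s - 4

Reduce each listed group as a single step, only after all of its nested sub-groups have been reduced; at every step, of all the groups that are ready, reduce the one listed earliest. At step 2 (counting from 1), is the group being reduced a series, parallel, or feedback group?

Answer: feedback

Working:
Step 1: multiply G1, G2 (series)
Step 2: reduce the feedback loop with forward G3 and return G4
Step 3: close the feedback loop around G6, G7
Step 4: reduce the parallel group (G1*G2), [G3/(1+G3*G4)], G5, [G6/(1+G6*G7)]
So the answer for step 2 is feedback.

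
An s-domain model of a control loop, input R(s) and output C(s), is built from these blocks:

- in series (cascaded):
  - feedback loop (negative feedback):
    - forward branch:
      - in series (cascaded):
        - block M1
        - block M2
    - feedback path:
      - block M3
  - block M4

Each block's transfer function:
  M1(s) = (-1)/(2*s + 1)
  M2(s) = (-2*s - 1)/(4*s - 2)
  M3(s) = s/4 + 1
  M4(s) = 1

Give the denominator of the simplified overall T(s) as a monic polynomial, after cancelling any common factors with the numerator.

Answer: s - 4/17

Working:
(1) series reduction of M1, M2 -> 1/(4*s - 2)
(2) apply the feedback formula to (M1*M2), M3 -> 4/(17*s - 4)
(3) combine [(M1*M2)/(1+(M1*M2)*M3)], M4 in series -> 4/(17*s - 4)
No further cancellation is possible in the step-3 result, so that is T(s). Its denominator becomes monic after dividing by the leading coefficient 17.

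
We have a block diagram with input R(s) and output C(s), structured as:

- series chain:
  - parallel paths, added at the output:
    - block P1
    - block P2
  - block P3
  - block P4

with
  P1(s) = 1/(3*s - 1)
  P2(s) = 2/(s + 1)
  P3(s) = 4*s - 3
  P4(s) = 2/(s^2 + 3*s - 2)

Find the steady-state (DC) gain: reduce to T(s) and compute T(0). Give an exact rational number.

First reduce the diagram to T(s).

Step 1: parallel reduction of P1, P2, giving (7*s - 1)/(3*s^2 + 2*s - 1)
Step 2: series reduction of (P1+P2), P3, P4, giving (56*s^2 - 50*s + 6)/(3*s^4 + 11*s^3 - s^2 - 7*s + 2)
That last expression is T(s); at s = 0 only the constant terms survive, so T(0) = 6/2 = 3.

Answer: 3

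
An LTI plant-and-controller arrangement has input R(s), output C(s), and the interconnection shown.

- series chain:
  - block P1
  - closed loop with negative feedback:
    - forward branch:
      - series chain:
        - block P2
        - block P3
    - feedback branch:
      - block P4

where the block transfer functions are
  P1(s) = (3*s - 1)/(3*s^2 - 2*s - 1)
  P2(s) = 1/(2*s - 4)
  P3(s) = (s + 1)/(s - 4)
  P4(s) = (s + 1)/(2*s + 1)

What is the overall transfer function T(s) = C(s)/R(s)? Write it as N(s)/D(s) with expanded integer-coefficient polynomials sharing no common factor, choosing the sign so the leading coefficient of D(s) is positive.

Answer: (6*s^3 + 7*s^2 - 1)/(12*s^5 - 71*s^4 + 104*s^3 + 28*s^2 - 56*s - 17)

Working:
(1) multiply P2, P3 (series) = (s + 1)/(2*s^2 - 12*s + 16)
(2) close the feedback loop around (P2*P3), P4 = (2*s^2 + 3*s + 1)/(4*s^3 - 21*s^2 + 22*s + 17)
(3) reduce the series chain P1, [(P2*P3)/(1+(P2*P3)*P4)], which is the overall transfer function T(s) = C(s)/R(s) in lowest terms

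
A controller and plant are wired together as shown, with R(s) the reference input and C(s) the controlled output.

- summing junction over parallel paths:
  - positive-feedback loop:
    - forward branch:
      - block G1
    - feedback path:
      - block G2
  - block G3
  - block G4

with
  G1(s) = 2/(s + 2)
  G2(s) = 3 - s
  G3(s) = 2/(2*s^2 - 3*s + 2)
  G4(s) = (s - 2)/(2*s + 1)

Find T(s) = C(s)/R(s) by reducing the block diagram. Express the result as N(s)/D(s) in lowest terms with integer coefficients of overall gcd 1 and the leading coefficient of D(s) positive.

Step 1. collapse the loop (G1 forward, G2 return) -> 2/(3*s - 4)
Step 2. sum the parallel branches [G1/(1-G1*G2)], G3, G4 - this is the overall T(s), already in the required normalized form

Final answer: (6*s^4 - 21*s^3 + 56*s^2 - 52*s + 12)/(12*s^4 - 28*s^3 + 19*s^2 + 2*s - 8)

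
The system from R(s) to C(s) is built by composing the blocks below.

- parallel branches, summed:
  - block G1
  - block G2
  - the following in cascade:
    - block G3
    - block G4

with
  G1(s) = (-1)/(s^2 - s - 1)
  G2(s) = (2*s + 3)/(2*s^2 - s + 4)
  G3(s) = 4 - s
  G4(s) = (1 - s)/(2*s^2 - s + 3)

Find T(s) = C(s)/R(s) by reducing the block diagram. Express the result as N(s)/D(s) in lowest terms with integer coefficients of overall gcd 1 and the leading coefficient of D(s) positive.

1. combine G3, G4 in series -> (s^2 - 5*s + 4)/(2*s^2 - s + 3)
2. reduce the parallel group G1, G2, (G3*G4) - this is the overall T(s), already in the required normalized form

Hence the answer: (2*s^6 - 9*s^5 + 22*s^4 - 31*s^3 + 10*s^2 + 3*s - 37)/(4*s^6 - 8*s^5 + 15*s^4 - 18*s^3 + 4*s^2 - 5*s - 12)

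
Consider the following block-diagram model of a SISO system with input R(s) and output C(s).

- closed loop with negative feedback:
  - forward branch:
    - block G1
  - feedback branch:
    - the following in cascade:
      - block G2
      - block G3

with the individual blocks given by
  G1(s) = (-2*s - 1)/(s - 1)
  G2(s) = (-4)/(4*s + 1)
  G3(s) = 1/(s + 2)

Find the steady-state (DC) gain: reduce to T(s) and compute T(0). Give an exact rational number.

Reducing step by step:

(1) combine G2, G3 in series, giving (-4)/(4*s^2 + 9*s + 2)
(2) close the feedback loop around G1, (G2*G3), giving (-8*s^3 - 22*s^2 - 13*s - 2)/(4*s^3 + 5*s^2 + s + 2)
That last expression is T(s); at s = 0 only the constant terms survive, so T(0) = -2/2 = -1.

Answer: -1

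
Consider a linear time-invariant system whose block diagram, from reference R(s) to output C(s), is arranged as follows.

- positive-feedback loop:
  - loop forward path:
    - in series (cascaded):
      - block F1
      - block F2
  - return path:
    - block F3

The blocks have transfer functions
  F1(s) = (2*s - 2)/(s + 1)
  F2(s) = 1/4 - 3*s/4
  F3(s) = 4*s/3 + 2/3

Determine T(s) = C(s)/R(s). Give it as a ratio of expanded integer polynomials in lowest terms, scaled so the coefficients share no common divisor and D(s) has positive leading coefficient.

Answer: (-9*s^2 + 12*s - 3)/(12*s^3 - 10*s^2 + 2*s + 8)

Working:
Step 1 - reduce the series chain F1, F2 = (-3*s^2 + 4*s - 1)/(2*s + 2)
Step 2 - reduce the feedback loop with forward (F1*F2) and return F3; the result is T(s) itself (integer coefficients, no common factor, positive leading denominator coefficient)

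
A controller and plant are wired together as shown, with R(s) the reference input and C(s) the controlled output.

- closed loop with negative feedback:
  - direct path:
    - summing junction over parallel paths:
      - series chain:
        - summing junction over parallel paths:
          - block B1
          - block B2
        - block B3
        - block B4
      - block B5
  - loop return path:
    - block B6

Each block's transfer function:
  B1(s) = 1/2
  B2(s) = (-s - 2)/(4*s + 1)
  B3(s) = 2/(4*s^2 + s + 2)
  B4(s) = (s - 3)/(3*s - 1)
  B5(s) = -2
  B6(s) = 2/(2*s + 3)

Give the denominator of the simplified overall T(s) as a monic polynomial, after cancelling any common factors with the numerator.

(1) combine B1, B2 in parallel, giving (2*s - 3)/(8*s + 2)
(2) cascade (B1+B2), B3, B4, giving (2*s^2 - 9*s + 9)/(48*s^4 + 8*s^3 + 19*s^2 - 3*s - 2)
(3) combine ((B1+B2)*B3*B4), B5 in parallel, giving (-96*s^4 - 16*s^3 - 36*s^2 - 3*s + 13)/(48*s^4 + 8*s^3 + 19*s^2 - 3*s - 2)
(4) apply the feedback formula to (((B1+B2)*B3*B4)+B5), B6, giving (-192*s^5 - 320*s^4 - 120*s^3 - 114*s^2 + 17*s + 39)/(96*s^5 - 32*s^4 + 30*s^3 - 21*s^2 - 19*s + 20)
Step 4 gives the fully reduced T(s), with no common factor left to cancel. The denominator's leading coefficient is 96, so divide each of its coefficients by 96 to get the monic form.

Therefore the answer is s^5 - s^4/3 + 5*s^3/16 - 7*s^2/32 - 19*s/96 + 5/24.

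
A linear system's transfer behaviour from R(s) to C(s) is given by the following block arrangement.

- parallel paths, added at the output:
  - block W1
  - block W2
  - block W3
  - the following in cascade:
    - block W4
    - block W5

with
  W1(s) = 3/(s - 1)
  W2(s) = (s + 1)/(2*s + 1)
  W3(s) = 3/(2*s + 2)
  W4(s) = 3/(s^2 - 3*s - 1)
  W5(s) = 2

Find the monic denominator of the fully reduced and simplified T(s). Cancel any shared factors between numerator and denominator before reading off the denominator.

1. combine W4, W5 in series gives 6/(s^2 - 3*s - 1)
2. sum the parallel branches W1, W2, W3, (W4*W5) gives (2*s^5 + 14*s^4 - 25*s^3 - 46*s^2 - 40*s - 13)/(4*s^5 - 10*s^4 - 14*s^3 + 8*s^2 + 10*s + 2)
Step 2 gives the fully reduced T(s), with no common factor left to cancel. The denominator's leading coefficient is 4, so divide each of its coefficients by 4 to get the monic form.

Answer: s^5 - 5*s^4/2 - 7*s^3/2 + 2*s^2 + 5*s/2 + 1/2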